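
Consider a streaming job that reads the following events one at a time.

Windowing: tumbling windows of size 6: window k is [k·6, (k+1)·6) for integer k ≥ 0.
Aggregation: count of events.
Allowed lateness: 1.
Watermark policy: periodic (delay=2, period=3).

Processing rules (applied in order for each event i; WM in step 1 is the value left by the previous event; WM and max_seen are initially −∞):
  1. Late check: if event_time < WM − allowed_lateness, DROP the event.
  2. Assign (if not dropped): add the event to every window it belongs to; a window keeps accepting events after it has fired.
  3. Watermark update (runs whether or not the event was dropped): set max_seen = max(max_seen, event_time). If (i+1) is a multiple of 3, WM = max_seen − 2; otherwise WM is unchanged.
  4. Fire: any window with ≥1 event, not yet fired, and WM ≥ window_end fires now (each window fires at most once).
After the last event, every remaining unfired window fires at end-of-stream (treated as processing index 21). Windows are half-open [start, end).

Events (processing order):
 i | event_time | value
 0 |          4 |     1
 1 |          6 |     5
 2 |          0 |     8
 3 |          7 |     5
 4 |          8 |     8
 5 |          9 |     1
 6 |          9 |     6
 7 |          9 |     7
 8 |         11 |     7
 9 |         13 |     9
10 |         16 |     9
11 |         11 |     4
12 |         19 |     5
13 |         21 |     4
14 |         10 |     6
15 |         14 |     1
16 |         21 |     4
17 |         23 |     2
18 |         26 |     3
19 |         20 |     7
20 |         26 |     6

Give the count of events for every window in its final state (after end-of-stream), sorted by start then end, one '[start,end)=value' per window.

[0,6)=2 [6,12)=8 [12,18)=2 [18,24)=5 [24,30)=2

i=0 t=4 v=1: → [0,6); WM=−∞
i=1 t=6 v=5: → [6,12); WM=−∞
i=2 t=0 v=8: → [0,6); WM=4
i=3 t=7 v=5: → [6,12); WM=4
i=4 t=8 v=8: → [6,12); WM=4
i=5 t=9 v=1: → [6,12); WM=7; [0,6) fires=2
i=6 t=9 v=6: → [6,12); WM=7
i=7 t=9 v=7: → [6,12); WM=7
i=8 t=11 v=7: → [6,12); WM=9
i=9 t=13 v=9: → [12,18); WM=9
i=10 t=16 v=9: → [12,18); WM=9
i=11 t=11 v=4: → [6,12); WM=14; [6,12) fires=8
i=12 t=19 v=5: → [18,24); WM=14
i=13 t=21 v=4: → [18,24); WM=14
i=14 t=10 v=6: DROP (t<14-1); WM=19; [12,18) fires=2
i=15 t=14 v=1: DROP (t<19-1); WM=19
i=16 t=21 v=4: → [18,24); WM=19
i=17 t=23 v=2: → [18,24); WM=21
i=18 t=26 v=3: → [24,30); WM=21
i=19 t=20 v=7: → [18,24); WM=21
i=20 t=26 v=6: → [24,30); WM=24; [18,24) fires=5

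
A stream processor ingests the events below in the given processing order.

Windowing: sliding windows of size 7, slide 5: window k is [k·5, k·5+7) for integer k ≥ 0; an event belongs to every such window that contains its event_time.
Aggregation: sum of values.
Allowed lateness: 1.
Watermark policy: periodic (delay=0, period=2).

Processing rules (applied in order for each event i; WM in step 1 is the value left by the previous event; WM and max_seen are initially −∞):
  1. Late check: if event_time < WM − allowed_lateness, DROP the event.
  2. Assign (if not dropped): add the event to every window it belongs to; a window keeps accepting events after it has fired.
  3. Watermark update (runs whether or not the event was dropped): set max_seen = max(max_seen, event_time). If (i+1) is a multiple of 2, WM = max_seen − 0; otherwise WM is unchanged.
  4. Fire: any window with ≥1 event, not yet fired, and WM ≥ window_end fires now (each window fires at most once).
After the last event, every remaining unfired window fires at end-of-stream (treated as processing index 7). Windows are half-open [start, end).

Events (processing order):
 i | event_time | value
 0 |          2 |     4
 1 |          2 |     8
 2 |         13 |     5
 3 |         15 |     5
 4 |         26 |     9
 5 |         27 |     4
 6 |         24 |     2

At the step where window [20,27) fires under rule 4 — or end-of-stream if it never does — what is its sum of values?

i=0 t=2 v=4: → [0,7); WM=−∞
i=1 t=2 v=8: → [0,7); WM=2
i=2 t=13 v=5: → [10,17); WM=2
i=3 t=15 v=5: → [15,22),[10,17); WM=15; [0,7) fires=12
i=4 t=26 v=9: → [25,32),[20,27); WM=15
i=5 t=27 v=4: → [25,32); WM=27; [10,17) fires=10 [15,22) fires=5 [20,27) fires=9
i=6 t=24 v=2: DROP (t<27-1); WM=27

9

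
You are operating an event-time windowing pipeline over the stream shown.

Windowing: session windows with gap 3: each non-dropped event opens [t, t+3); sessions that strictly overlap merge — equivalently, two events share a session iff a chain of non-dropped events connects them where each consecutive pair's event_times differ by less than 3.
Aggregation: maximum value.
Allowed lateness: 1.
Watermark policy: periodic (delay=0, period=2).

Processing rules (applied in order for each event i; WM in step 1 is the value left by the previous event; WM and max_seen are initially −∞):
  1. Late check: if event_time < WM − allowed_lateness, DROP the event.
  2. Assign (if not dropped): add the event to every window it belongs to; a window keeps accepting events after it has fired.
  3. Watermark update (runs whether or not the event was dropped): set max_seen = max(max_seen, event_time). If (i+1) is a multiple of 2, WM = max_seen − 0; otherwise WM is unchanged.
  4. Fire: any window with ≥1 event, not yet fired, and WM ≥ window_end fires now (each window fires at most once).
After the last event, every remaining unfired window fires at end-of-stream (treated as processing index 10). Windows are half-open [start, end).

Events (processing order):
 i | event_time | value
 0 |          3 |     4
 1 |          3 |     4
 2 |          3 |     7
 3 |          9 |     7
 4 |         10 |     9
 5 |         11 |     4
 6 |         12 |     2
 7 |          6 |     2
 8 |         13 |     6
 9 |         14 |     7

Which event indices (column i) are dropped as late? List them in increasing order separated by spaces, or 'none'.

i=0 t=3 v=4: → [3,6); WM=−∞
i=1 t=3 v=4: → [3,6); WM=3
i=2 t=3 v=7: → [3,6); WM=3
i=3 t=9 v=7: → [9,12); WM=9
i=4 t=10 v=9: → [9,13); WM=9
i=5 t=11 v=4: → [9,14); WM=11
i=6 t=12 v=2: → [9,15); WM=11
i=7 t=6 v=2: DROP (t<11-1); WM=12
i=8 t=13 v=6: → [9,16); WM=12
i=9 t=14 v=7: → [9,17); WM=14

7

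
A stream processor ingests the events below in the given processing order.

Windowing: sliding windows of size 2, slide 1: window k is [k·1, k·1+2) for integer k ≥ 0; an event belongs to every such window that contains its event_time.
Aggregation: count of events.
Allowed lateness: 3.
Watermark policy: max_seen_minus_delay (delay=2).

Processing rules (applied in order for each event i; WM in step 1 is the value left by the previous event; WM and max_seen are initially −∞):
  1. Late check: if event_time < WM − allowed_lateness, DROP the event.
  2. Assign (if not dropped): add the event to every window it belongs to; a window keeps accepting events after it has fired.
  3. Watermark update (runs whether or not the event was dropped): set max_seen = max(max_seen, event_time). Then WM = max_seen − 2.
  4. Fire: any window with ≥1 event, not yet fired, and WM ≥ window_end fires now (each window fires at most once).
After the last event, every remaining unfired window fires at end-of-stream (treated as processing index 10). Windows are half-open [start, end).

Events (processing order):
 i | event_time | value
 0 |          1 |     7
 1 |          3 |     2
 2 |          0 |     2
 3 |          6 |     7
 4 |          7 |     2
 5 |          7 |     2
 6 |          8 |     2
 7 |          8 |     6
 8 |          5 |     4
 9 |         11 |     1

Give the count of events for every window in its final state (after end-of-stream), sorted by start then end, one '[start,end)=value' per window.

i=0 t=1 v=7: → [1,3),[0,2); WM=-1
i=1 t=3 v=2: → [3,5),[2,4); WM=1
i=2 t=0 v=2: → [0,2); WM=1
i=3 t=6 v=7: → [6,8),[5,7); WM=4; [0,2) fires=2 [1,3) fires=1 [2,4) fires=1
i=4 t=7 v=2: → [7,9),[6,8); WM=5; [3,5) fires=1
i=5 t=7 v=2: → [7,9),[6,8); WM=5
i=6 t=8 v=2: → [8,10),[7,9); WM=6
i=7 t=8 v=6: → [8,10),[7,9); WM=6
i=8 t=5 v=4: → [5,7),[4,6); WM=6; [4,6) fires=1
i=9 t=11 v=1: → [11,13),[10,12); WM=9; [5,7) fires=2 [6,8) fires=3 [7,9) fires=4

[0,2)=2 [1,3)=1 [2,4)=1 [3,5)=1 [4,6)=1 [5,7)=2 [6,8)=3 [7,9)=4 [8,10)=2 [10,12)=1 [11,13)=1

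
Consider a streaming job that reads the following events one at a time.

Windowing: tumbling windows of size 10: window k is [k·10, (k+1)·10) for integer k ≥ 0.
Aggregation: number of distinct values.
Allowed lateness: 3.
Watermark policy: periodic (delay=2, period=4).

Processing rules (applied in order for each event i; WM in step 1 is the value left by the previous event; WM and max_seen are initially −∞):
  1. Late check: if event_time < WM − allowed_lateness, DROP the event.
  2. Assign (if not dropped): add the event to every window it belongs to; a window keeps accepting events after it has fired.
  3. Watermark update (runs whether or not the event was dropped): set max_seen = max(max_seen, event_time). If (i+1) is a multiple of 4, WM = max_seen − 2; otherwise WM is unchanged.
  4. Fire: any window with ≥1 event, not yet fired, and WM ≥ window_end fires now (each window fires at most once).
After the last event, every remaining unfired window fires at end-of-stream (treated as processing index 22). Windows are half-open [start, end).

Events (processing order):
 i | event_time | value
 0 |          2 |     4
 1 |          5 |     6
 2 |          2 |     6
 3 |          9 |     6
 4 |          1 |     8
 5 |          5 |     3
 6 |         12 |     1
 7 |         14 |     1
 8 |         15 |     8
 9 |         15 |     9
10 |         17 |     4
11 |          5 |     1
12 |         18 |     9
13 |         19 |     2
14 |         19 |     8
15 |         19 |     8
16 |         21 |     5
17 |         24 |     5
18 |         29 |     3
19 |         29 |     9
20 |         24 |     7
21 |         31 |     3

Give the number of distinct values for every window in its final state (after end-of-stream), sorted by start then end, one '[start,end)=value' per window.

i=0 t=2 v=4: → [0,10); WM=−∞
i=1 t=5 v=6: → [0,10); WM=−∞
i=2 t=2 v=6: → [0,10); WM=−∞
i=3 t=9 v=6: → [0,10); WM=7
i=4 t=1 v=8: DROP (t<7-3); WM=7
i=5 t=5 v=3: → [0,10); WM=7
i=6 t=12 v=1: → [10,20); WM=7
i=7 t=14 v=1: → [10,20); WM=12; [0,10) fires=3
i=8 t=15 v=8: → [10,20); WM=12
i=9 t=15 v=9: → [10,20); WM=12
i=10 t=17 v=4: → [10,20); WM=12
i=11 t=5 v=1: DROP (t<12-3); WM=15
i=12 t=18 v=9: → [10,20); WM=15
i=13 t=19 v=2: → [10,20); WM=15
i=14 t=19 v=8: → [10,20); WM=15
i=15 t=19 v=8: → [10,20); WM=17
i=16 t=21 v=5: → [20,30); WM=17
i=17 t=24 v=5: → [20,30); WM=17
i=18 t=29 v=3: → [20,30); WM=17
i=19 t=29 v=9: → [20,30); WM=27; [10,20) fires=5
i=20 t=24 v=7: → [20,30); WM=27
i=21 t=31 v=3: → [30,40); WM=27

[0,10)=3 [10,20)=5 [20,30)=4 [30,40)=1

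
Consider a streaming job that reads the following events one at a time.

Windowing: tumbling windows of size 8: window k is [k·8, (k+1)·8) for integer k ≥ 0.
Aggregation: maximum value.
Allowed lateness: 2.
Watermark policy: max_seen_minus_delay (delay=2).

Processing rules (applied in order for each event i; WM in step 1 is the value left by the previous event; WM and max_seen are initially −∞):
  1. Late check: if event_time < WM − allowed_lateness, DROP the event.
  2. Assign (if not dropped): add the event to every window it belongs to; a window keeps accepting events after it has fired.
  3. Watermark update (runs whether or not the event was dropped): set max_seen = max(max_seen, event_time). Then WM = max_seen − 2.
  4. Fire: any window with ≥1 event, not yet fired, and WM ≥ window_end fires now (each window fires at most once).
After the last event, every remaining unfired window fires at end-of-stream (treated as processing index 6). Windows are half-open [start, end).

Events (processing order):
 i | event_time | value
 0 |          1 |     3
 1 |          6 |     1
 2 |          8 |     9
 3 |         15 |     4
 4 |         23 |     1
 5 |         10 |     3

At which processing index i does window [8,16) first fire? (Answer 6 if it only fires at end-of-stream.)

i=0 t=1 v=3: → [0,8); WM=-1
i=1 t=6 v=1: → [0,8); WM=4
i=2 t=8 v=9: → [8,16); WM=6
i=3 t=15 v=4: → [8,16); WM=13; [0,8) fires=3
i=4 t=23 v=1: → [16,24); WM=21; [8,16) fires=9
i=5 t=10 v=3: DROP (t<21-2); WM=21

4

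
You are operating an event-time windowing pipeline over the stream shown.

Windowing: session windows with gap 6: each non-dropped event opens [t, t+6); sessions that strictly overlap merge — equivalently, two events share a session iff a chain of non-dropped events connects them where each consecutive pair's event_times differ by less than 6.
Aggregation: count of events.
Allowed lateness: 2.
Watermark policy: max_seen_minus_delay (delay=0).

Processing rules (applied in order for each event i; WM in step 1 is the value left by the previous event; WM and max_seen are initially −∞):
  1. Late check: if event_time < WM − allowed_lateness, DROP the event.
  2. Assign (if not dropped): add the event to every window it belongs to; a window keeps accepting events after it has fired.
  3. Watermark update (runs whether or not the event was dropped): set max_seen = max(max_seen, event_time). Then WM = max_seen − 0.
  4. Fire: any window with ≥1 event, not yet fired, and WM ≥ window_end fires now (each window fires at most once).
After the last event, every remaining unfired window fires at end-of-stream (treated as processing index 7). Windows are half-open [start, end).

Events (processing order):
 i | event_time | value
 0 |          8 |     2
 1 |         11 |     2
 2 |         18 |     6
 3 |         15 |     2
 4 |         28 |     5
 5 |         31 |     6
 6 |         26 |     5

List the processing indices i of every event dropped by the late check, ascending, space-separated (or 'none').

3 6

i=0 t=8 v=2: → [8,14); WM=8
i=1 t=11 v=2: → [8,17); WM=11
i=2 t=18 v=6: → [18,24); WM=18
i=3 t=15 v=2: DROP (t<18-2); WM=18
i=4 t=28 v=5: → [28,34); WM=28
i=5 t=31 v=6: → [28,37); WM=31
i=6 t=26 v=5: DROP (t<31-2); WM=31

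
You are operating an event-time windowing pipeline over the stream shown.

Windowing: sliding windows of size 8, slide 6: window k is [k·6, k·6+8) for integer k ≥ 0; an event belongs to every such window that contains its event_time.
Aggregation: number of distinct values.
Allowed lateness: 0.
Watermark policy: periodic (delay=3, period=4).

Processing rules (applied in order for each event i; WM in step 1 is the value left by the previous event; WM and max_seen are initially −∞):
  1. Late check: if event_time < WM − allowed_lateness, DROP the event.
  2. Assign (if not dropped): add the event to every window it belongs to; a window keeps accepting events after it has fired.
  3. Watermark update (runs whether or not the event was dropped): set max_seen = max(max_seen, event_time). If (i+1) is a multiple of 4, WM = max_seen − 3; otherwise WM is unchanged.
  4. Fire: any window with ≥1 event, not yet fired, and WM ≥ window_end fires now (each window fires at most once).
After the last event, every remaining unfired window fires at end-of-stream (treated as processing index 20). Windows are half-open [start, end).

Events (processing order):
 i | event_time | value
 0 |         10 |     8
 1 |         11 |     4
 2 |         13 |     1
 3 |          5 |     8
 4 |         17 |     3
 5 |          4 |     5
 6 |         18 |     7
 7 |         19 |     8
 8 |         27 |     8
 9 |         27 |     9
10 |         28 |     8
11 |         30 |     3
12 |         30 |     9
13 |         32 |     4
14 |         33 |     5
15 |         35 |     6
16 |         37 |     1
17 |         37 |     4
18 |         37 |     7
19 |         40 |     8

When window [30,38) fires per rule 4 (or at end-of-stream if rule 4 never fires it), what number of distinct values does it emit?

i=0 t=10 v=8: → [6,14); WM=−∞
i=1 t=11 v=4: → [6,14); WM=−∞
i=2 t=13 v=1: → [12,20),[6,14); WM=−∞
i=3 t=5 v=8: → [0,8); WM=10; [0,8) fires=1
i=4 t=17 v=3: → [12,20); WM=10
i=5 t=4 v=5: DROP (t<10-0); WM=10
i=6 t=18 v=7: → [18,26),[12,20); WM=10
i=7 t=19 v=8: → [18,26),[12,20); WM=16; [6,14) fires=3
i=8 t=27 v=8: → [24,32); WM=16
i=9 t=27 v=9: → [24,32); WM=16
i=10 t=28 v=8: → [24,32); WM=16
i=11 t=30 v=3: → [30,38),[24,32); WM=27; [12,20) fires=4 [18,26) fires=2
i=12 t=30 v=9: → [30,38),[24,32); WM=27
i=13 t=32 v=4: → [30,38); WM=27
i=14 t=33 v=5: → [30,38); WM=27
i=15 t=35 v=6: → [30,38); WM=32; [24,32) fires=3
i=16 t=37 v=1: → [36,44),[30,38); WM=32
i=17 t=37 v=4: → [36,44),[30,38); WM=32
i=18 t=37 v=7: → [36,44),[30,38); WM=32
i=19 t=40 v=8: → [36,44); WM=37

7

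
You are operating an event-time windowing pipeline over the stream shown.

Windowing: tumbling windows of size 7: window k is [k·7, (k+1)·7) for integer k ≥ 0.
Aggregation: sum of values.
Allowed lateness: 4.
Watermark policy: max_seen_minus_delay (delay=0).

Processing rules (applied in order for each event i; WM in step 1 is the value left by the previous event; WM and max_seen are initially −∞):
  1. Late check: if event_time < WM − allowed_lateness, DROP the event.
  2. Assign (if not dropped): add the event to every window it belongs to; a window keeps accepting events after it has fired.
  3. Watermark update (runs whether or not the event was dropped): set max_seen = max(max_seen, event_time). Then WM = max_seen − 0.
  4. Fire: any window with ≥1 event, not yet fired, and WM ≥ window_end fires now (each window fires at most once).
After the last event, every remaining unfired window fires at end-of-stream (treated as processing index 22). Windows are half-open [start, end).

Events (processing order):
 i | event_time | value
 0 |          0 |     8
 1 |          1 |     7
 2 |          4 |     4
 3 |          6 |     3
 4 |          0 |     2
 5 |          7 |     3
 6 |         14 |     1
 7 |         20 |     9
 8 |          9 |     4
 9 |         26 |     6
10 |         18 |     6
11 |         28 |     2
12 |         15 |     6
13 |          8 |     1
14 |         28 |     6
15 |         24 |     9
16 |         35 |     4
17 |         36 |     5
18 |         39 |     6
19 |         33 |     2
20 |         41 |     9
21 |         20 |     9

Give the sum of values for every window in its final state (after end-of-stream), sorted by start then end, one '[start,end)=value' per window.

i=0 t=0 v=8: → [0,7); WM=0
i=1 t=1 v=7: → [0,7); WM=1
i=2 t=4 v=4: → [0,7); WM=4
i=3 t=6 v=3: → [0,7); WM=6
i=4 t=0 v=2: DROP (t<6-4); WM=6
i=5 t=7 v=3: → [7,14); WM=7; [0,7) fires=22
i=6 t=14 v=1: → [14,21); WM=14; [7,14) fires=3
i=7 t=20 v=9: → [14,21); WM=20
i=8 t=9 v=4: DROP (t<20-4); WM=20
i=9 t=26 v=6: → [21,28); WM=26; [14,21) fires=10
i=10 t=18 v=6: DROP (t<26-4); WM=26
i=11 t=28 v=2: → [28,35); WM=28; [21,28) fires=6
i=12 t=15 v=6: DROP (t<28-4); WM=28
i=13 t=8 v=1: DROP (t<28-4); WM=28
i=14 t=28 v=6: → [28,35); WM=28
i=15 t=24 v=9: → [21,28); WM=28
i=16 t=35 v=4: → [35,42); WM=35; [28,35) fires=8
i=17 t=36 v=5: → [35,42); WM=36
i=18 t=39 v=6: → [35,42); WM=39
i=19 t=33 v=2: DROP (t<39-4); WM=39
i=20 t=41 v=9: → [35,42); WM=41
i=21 t=20 v=9: DROP (t<41-4); WM=41

[0,7)=22 [7,14)=3 [14,21)=10 [21,28)=15 [28,35)=8 [35,42)=24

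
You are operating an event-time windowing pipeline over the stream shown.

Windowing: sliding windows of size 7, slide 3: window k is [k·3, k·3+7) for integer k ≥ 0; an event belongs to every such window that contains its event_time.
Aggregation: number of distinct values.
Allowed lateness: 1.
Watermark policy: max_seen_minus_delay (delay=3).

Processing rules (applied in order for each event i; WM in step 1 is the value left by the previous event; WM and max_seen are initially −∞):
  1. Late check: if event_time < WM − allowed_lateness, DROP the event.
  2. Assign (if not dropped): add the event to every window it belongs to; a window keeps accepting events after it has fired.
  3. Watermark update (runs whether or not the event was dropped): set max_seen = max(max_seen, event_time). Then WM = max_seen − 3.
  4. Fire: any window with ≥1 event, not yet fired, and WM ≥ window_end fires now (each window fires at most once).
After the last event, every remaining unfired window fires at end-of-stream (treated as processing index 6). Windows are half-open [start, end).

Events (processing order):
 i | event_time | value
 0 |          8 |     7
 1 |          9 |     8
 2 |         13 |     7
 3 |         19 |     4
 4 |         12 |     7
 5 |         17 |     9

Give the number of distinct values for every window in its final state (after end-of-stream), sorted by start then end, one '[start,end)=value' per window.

[3,10)=2 [6,13)=2 [9,16)=2 [12,19)=2 [15,22)=2 [18,25)=1

i=0 t=8 v=7: → [6,13),[3,10); WM=5
i=1 t=9 v=8: → [9,16),[6,13),[3,10); WM=6
i=2 t=13 v=7: → [12,19),[9,16); WM=10; [3,10) fires=2
i=3 t=19 v=4: → [18,25),[15,22); WM=16; [6,13) fires=2 [9,16) fires=2
i=4 t=12 v=7: DROP (t<16-1); WM=16
i=5 t=17 v=9: → [15,22),[12,19); WM=16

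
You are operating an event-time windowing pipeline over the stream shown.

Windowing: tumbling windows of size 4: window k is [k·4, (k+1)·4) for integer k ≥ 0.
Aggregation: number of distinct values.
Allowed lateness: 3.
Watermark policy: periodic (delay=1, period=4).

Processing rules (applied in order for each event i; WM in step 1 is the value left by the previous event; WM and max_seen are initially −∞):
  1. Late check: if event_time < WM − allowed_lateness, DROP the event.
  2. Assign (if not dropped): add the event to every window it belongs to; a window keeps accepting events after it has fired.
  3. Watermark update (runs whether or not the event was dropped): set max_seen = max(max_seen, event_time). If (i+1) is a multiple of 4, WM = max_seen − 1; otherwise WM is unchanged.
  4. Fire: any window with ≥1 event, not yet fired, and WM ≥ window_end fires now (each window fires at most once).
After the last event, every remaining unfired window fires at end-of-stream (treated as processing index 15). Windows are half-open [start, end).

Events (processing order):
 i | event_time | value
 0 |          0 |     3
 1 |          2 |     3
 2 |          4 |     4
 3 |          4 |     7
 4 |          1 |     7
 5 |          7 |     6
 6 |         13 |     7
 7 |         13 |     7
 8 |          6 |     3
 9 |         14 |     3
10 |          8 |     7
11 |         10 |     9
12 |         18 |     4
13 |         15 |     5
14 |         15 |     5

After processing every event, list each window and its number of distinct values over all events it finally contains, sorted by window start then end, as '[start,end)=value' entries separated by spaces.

[0,4)=2 [4,8)=3 [8,12)=1 [12,16)=3 [16,20)=1

i=0 t=0 v=3: → [0,4); WM=−∞
i=1 t=2 v=3: → [0,4); WM=−∞
i=2 t=4 v=4: → [4,8); WM=−∞
i=3 t=4 v=7: → [4,8); WM=3
i=4 t=1 v=7: → [0,4); WM=3
i=5 t=7 v=6: → [4,8); WM=3
i=6 t=13 v=7: → [12,16); WM=3
i=7 t=13 v=7: → [12,16); WM=12; [0,4) fires=2 [4,8) fires=3
i=8 t=6 v=3: DROP (t<12-3); WM=12
i=9 t=14 v=3: → [12,16); WM=12
i=10 t=8 v=7: DROP (t<12-3); WM=12
i=11 t=10 v=9: → [8,12); WM=13; [8,12) fires=1
i=12 t=18 v=4: → [16,20); WM=13
i=13 t=15 v=5: → [12,16); WM=13
i=14 t=15 v=5: → [12,16); WM=13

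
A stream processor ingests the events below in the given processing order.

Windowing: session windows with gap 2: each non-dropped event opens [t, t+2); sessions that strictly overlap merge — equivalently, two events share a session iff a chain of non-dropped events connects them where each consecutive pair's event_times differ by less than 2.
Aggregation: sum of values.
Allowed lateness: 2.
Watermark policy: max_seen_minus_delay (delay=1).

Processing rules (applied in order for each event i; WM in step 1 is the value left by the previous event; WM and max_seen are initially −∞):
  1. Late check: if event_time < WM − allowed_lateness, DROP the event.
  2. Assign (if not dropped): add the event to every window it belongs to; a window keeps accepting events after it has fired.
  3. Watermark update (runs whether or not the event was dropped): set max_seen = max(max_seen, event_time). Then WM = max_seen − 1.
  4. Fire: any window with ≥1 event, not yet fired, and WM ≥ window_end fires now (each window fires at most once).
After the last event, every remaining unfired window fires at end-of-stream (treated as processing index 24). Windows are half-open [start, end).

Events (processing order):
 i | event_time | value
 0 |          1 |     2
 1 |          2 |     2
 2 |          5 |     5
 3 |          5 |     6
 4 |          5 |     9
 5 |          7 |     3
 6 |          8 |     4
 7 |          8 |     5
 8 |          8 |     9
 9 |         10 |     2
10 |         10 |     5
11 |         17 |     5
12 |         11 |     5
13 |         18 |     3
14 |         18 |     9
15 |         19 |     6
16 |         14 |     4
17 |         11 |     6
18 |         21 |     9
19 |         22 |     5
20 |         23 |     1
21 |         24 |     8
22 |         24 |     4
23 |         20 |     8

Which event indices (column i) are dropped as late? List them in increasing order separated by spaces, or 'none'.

12 16 17 23

i=0 t=1 v=2: → [1,3); WM=0
i=1 t=2 v=2: → [1,4); WM=1
i=2 t=5 v=5: → [5,7); WM=4
i=3 t=5 v=6: → [5,7); WM=4
i=4 t=5 v=9: → [5,7); WM=4
i=5 t=7 v=3: → [7,9); WM=6
i=6 t=8 v=4: → [7,10); WM=7
i=7 t=8 v=5: → [7,10); WM=7
i=8 t=8 v=9: → [7,10); WM=7
i=9 t=10 v=2: → [10,12); WM=9
i=10 t=10 v=5: → [10,12); WM=9
i=11 t=17 v=5: → [17,19); WM=16
i=12 t=11 v=5: DROP (t<16-2); WM=16
i=13 t=18 v=3: → [17,20); WM=17
i=14 t=18 v=9: → [17,20); WM=17
i=15 t=19 v=6: → [17,21); WM=18
i=16 t=14 v=4: DROP (t<18-2); WM=18
i=17 t=11 v=6: DROP (t<18-2); WM=18
i=18 t=21 v=9: → [21,23); WM=20
i=19 t=22 v=5: → [21,24); WM=21
i=20 t=23 v=1: → [21,25); WM=22
i=21 t=24 v=8: → [21,26); WM=23
i=22 t=24 v=4: → [21,26); WM=23
i=23 t=20 v=8: DROP (t<23-2); WM=23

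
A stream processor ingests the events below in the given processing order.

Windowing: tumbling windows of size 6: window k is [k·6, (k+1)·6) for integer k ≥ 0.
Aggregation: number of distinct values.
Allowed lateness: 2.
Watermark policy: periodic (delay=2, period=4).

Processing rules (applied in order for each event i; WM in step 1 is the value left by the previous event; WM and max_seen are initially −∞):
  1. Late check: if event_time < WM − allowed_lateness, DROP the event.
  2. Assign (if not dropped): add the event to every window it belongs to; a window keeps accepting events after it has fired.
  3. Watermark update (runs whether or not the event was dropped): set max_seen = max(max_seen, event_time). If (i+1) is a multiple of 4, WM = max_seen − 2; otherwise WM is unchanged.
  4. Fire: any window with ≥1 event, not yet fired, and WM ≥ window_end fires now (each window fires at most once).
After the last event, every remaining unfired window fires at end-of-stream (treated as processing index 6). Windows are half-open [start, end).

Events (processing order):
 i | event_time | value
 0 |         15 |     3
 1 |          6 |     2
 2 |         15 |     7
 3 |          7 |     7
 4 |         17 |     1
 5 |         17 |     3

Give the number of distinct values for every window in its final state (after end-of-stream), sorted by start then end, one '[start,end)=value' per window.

[6,12)=2 [12,18)=3

i=0 t=15 v=3: → [12,18); WM=−∞
i=1 t=6 v=2: → [6,12); WM=−∞
i=2 t=15 v=7: → [12,18); WM=−∞
i=3 t=7 v=7: → [6,12); WM=13; [6,12) fires=2
i=4 t=17 v=1: → [12,18); WM=13
i=5 t=17 v=3: → [12,18); WM=13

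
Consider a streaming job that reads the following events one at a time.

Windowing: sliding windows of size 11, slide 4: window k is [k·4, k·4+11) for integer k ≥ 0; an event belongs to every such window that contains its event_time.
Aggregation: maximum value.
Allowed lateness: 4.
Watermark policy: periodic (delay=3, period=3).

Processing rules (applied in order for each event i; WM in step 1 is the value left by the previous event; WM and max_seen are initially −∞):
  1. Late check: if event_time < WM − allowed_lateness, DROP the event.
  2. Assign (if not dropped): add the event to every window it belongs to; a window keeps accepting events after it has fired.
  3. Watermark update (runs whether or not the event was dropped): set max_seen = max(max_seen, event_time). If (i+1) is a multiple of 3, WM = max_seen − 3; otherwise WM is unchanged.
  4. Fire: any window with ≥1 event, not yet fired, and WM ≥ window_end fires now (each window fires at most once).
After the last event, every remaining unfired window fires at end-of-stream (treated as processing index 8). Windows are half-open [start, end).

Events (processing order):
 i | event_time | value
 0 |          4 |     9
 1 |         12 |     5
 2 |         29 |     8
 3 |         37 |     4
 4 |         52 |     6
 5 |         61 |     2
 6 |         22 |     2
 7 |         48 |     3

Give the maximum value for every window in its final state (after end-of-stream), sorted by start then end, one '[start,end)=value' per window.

[0,11)=9 [4,15)=9 [8,19)=5 [12,23)=5 [20,31)=8 [24,35)=8 [28,39)=8 [32,43)=4 [36,47)=4 [44,55)=6 [48,59)=6 [52,63)=6 [56,67)=2 [60,71)=2

i=0 t=4 v=9: → [4,15),[0,11); WM=−∞
i=1 t=12 v=5: → [12,23),[8,19),[4,15); WM=−∞
i=2 t=29 v=8: → [28,39),[24,35),[20,31); WM=26; [0,11) fires=9 [4,15) fires=9 [8,19) fires=5 [12,23) fires=5
i=3 t=37 v=4: → [36,47),[32,43),[28,39); WM=26
i=4 t=52 v=6: → [52,63),[48,59),[44,55); WM=26
i=5 t=61 v=2: → [60,71),[56,67),[52,63); WM=58; [20,31) fires=8 [24,35) fires=8 [28,39) fires=8 [32,43) fires=4 [36,47) fires=4 [44,55) fires=6
i=6 t=22 v=2: DROP (t<58-4); WM=58
i=7 t=48 v=3: DROP (t<58-4); WM=58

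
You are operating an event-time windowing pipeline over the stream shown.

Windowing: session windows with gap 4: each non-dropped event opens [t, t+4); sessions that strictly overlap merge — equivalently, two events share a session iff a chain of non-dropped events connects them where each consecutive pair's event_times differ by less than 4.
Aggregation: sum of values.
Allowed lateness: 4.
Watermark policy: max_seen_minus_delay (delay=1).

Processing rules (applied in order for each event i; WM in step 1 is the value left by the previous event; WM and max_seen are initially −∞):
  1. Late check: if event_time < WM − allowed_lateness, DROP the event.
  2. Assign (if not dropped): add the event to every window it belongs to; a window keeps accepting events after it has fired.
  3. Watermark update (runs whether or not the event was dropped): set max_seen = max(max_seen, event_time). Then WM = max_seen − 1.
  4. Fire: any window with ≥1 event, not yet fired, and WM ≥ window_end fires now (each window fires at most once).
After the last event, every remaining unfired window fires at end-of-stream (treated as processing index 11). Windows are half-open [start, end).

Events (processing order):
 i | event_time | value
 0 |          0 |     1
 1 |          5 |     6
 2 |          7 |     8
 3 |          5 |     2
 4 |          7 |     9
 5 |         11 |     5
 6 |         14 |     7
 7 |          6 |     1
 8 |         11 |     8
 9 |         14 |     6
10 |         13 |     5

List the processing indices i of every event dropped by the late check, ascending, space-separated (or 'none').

i=0 t=0 v=1: → [0,4); WM=-1
i=1 t=5 v=6: → [5,9); WM=4
i=2 t=7 v=8: → [5,11); WM=6
i=3 t=5 v=2: → [5,11); WM=6
i=4 t=7 v=9: → [5,11); WM=6
i=5 t=11 v=5: → [11,15); WM=10
i=6 t=14 v=7: → [11,18); WM=13
i=7 t=6 v=1: DROP (t<13-4); WM=13
i=8 t=11 v=8: → [11,18); WM=13
i=9 t=14 v=6: → [11,18); WM=13
i=10 t=13 v=5: → [11,18); WM=13

7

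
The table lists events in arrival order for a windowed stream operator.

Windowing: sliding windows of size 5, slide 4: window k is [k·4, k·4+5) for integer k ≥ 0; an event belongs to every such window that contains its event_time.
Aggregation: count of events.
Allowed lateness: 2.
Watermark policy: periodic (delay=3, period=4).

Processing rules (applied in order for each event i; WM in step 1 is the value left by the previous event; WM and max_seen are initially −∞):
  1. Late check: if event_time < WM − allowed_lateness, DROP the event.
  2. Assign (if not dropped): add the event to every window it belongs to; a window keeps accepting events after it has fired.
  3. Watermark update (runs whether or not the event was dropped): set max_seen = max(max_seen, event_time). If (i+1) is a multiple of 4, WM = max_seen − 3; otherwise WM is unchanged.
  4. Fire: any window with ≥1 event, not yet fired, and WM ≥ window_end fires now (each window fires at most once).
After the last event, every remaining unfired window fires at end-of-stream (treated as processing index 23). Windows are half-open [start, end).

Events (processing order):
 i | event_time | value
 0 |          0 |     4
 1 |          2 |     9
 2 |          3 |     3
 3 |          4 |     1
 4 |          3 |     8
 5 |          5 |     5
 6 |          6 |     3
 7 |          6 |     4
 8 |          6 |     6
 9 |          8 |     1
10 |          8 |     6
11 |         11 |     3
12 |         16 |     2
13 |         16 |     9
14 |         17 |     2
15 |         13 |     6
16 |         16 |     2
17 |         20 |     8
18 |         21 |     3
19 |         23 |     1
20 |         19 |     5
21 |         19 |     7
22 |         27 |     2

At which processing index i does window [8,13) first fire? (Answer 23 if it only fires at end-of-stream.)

15

i=0 t=0 v=4: → [0,5); WM=−∞
i=1 t=2 v=9: → [0,5); WM=−∞
i=2 t=3 v=3: → [0,5); WM=−∞
i=3 t=4 v=1: → [4,9),[0,5); WM=1
i=4 t=3 v=8: → [0,5); WM=1
i=5 t=5 v=5: → [4,9); WM=1
i=6 t=6 v=3: → [4,9); WM=1
i=7 t=6 v=4: → [4,9); WM=3
i=8 t=6 v=6: → [4,9); WM=3
i=9 t=8 v=1: → [8,13),[4,9); WM=3
i=10 t=8 v=6: → [8,13),[4,9); WM=3
i=11 t=11 v=3: → [8,13); WM=8; [0,5) fires=5
i=12 t=16 v=2: → [16,21),[12,17); WM=8
i=13 t=16 v=9: → [16,21),[12,17); WM=8
i=14 t=17 v=2: → [16,21); WM=8
i=15 t=13 v=6: → [12,17); WM=14; [4,9) fires=7 [8,13) fires=3
i=16 t=16 v=2: → [16,21),[12,17); WM=14
i=17 t=20 v=8: → [20,25),[16,21); WM=14
i=18 t=21 v=3: → [20,25); WM=14
i=19 t=23 v=1: → [20,25); WM=20; [12,17) fires=4
i=20 t=19 v=5: → [16,21); WM=20
i=21 t=19 v=7: → [16,21); WM=20
i=22 t=27 v=2: → [24,29); WM=20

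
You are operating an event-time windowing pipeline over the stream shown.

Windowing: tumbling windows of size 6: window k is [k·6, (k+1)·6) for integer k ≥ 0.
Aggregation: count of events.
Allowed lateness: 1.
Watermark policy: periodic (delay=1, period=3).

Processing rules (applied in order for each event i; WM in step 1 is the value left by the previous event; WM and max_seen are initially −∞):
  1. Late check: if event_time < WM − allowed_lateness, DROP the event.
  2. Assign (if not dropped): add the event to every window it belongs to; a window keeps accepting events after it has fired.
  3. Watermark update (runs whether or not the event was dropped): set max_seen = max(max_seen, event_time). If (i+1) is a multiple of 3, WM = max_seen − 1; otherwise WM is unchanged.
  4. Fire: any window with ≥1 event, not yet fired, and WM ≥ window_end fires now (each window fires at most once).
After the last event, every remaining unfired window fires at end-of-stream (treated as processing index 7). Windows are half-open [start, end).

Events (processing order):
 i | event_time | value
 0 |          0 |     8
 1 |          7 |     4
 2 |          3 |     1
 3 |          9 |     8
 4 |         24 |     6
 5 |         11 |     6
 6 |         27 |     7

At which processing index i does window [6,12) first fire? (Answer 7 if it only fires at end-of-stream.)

i=0 t=0 v=8: → [0,6); WM=−∞
i=1 t=7 v=4: → [6,12); WM=−∞
i=2 t=3 v=1: → [0,6); WM=6; [0,6) fires=2
i=3 t=9 v=8: → [6,12); WM=6
i=4 t=24 v=6: → [24,30); WM=6
i=5 t=11 v=6: → [6,12); WM=23; [6,12) fires=3
i=6 t=27 v=7: → [24,30); WM=23

5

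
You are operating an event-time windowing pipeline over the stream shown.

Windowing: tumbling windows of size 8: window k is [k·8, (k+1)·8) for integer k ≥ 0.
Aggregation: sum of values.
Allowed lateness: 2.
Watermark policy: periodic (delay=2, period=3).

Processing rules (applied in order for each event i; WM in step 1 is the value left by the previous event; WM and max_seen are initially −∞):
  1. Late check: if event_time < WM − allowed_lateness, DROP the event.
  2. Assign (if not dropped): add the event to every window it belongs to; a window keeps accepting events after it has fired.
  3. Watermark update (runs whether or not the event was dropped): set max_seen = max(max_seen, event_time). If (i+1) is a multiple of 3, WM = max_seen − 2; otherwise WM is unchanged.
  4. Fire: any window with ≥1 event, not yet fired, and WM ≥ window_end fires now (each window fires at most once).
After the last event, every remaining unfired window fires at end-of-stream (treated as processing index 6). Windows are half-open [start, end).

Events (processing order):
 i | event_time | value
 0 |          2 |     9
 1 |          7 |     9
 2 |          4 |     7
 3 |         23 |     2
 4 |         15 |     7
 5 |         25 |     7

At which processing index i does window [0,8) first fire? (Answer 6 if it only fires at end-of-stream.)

i=0 t=2 v=9: → [0,8); WM=−∞
i=1 t=7 v=9: → [0,8); WM=−∞
i=2 t=4 v=7: → [0,8); WM=5
i=3 t=23 v=2: → [16,24); WM=5
i=4 t=15 v=7: → [8,16); WM=5
i=5 t=25 v=7: → [24,32); WM=23; [0,8) fires=25 [8,16) fires=7

5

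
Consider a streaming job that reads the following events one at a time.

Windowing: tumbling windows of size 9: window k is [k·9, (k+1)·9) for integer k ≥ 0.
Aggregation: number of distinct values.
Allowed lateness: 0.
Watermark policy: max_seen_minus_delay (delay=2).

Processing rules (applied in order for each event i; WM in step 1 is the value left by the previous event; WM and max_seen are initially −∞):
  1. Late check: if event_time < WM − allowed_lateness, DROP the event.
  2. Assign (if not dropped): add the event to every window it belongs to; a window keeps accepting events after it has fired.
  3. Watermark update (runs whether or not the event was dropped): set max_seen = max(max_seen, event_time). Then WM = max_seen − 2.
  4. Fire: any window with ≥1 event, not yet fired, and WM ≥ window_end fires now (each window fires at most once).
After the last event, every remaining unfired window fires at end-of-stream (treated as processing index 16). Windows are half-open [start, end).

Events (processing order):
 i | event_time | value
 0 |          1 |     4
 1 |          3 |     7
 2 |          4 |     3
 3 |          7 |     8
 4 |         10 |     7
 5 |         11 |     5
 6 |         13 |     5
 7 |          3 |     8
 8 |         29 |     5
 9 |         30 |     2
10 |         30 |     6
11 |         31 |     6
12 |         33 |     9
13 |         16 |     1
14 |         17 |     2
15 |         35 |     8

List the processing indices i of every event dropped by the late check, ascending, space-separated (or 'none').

i=0 t=1 v=4: → [0,9); WM=-1
i=1 t=3 v=7: → [0,9); WM=1
i=2 t=4 v=3: → [0,9); WM=2
i=3 t=7 v=8: → [0,9); WM=5
i=4 t=10 v=7: → [9,18); WM=8
i=5 t=11 v=5: → [9,18); WM=9; [0,9) fires=4
i=6 t=13 v=5: → [9,18); WM=11
i=7 t=3 v=8: DROP (t<11-0); WM=11
i=8 t=29 v=5: → [27,36); WM=27; [9,18) fires=2
i=9 t=30 v=2: → [27,36); WM=28
i=10 t=30 v=6: → [27,36); WM=28
i=11 t=31 v=6: → [27,36); WM=29
i=12 t=33 v=9: → [27,36); WM=31
i=13 t=16 v=1: DROP (t<31-0); WM=31
i=14 t=17 v=2: DROP (t<31-0); WM=31
i=15 t=35 v=8: → [27,36); WM=33

7 13 14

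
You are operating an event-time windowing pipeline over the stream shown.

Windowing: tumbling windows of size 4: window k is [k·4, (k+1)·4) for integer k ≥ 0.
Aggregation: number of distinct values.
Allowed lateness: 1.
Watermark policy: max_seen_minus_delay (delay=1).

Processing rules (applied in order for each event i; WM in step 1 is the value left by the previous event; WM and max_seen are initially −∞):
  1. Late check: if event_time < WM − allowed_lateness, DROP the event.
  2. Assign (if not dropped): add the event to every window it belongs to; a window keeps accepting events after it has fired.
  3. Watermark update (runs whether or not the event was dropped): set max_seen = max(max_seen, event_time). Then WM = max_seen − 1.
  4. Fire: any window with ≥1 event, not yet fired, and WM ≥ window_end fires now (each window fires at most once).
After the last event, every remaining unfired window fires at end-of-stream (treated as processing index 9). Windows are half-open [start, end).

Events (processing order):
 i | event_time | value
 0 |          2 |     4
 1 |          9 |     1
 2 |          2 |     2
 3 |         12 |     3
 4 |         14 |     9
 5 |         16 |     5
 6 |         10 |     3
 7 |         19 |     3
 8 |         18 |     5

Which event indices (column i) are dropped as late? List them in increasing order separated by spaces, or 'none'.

i=0 t=2 v=4: → [0,4); WM=1
i=1 t=9 v=1: → [8,12); WM=8; [0,4) fires=1
i=2 t=2 v=2: DROP (t<8-1); WM=8
i=3 t=12 v=3: → [12,16); WM=11
i=4 t=14 v=9: → [12,16); WM=13; [8,12) fires=1
i=5 t=16 v=5: → [16,20); WM=15
i=6 t=10 v=3: DROP (t<15-1); WM=15
i=7 t=19 v=3: → [16,20); WM=18; [12,16) fires=2
i=8 t=18 v=5: → [16,20); WM=18

2 6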